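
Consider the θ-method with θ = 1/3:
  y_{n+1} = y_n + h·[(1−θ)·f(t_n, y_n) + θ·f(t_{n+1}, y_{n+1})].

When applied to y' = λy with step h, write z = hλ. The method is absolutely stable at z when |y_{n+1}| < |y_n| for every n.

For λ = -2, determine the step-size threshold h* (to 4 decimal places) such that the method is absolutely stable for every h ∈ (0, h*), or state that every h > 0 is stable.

On y'=λy, z=hλ:
  y_{n+1} = y_n + z·[2/3·y_n + 1/3·y_{n+1}] ⇒ (1 − 1/3z)y_{n+1} = (1 + 2/3z)y_n
  Hence R(z) = (1 + 2/3z)/(1 − 1/3z).

Find x<0 with |R(x)|<1.
x=-1.69: |R|=0.0810
R=−1: 1+2/3x = −1+1/3x ⇒ -1/3x=2 ⇒ x=2/(-1/3)=-6.0000
Confirm numerically:
  x=-5.291: |R|=0.91449 <1
  x=-5.107: |R|=0.88985 <1
  x=-3.434: |R|=0.60118 <1
  x=-3.239: |R|=0.55746 <1
  x=-6.516: |R|=1.05422 >1
  x=-6.175: |R|=1.01907 >1
So |R|<1 on (-6.0000, 0).

(-6.0000,0); λ=-2 ⇒ h* = (6)/2 = 3.0000.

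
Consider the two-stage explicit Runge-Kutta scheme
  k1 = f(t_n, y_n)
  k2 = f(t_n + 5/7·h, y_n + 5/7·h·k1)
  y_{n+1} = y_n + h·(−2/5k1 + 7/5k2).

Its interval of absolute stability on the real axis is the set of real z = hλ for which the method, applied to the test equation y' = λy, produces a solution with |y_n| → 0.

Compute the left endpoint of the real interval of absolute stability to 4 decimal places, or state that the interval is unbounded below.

Test eqn y'=λy, z=hλ:
  k1=λy_n ⇒ h·k1=z·y_n;  k2=λ(1+5/7z)y_n ⇒ h·k2=z(1+5/7z)y_n
  y_{n+1}/y_n = 1 − 2/5z + 7/5z(1+5/7z) = 1 + z + z²
  R(z) = 1 + z + z².

Boundary: |R(x)|=1, x<0.
x=-1.23: |R|=1.2829
R=1: x+1x²=0 ⇒ x=−1=-1.0000; min R=1−1/(4·1)=0.7500>−1
Confirm numerically:
  x=-0.860: |R|=0.87960 <1
  x=-0.771: |R|=0.82344 <1
  x=-0.708: |R|=0.79326 <1
  x=-0.702: |R|=0.79080 <1
  x=-1.321: |R|=1.42404 >1
  x=-1.244: |R|=1.30354 >1
  x=-1.215: |R|=1.26123 >1
Interval (-1.0000, 0).

left endpoint -1.0000.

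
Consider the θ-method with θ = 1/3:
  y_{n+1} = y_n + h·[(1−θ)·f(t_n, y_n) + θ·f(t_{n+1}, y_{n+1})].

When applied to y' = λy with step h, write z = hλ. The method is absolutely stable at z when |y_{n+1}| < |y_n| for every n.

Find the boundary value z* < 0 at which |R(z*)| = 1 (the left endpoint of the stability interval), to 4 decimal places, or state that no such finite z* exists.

On y'=λy, z=hλ:
  y_{n+1} = y_n + z·[2/3·y_n + 1/3·y_{n+1}] ⇒ (1 − 1/3z)y_{n+1} = (1 + 2/3z)y_n
  so R(z) = (1 + 2/3z)/(1 − 1/3z).

Find x<0 with |R(x)|<1.
x=-0.9: |R|=0.3077
R=−1: 1+2/3x = −1+1/3x ⇒ -1/3x=2 ⇒ x=2/(-1/3)=-6.0000
Confirm numerically:
  x=-5.370: |R|=0.92473 <1
  x=-4.975: |R|=0.87147 <1
  x=-3.716: |R|=0.65992 <1
  x=-6.451: |R|=1.04772 >1
  x=-6.424: |R|=1.04499 >1
  x=-6.248: |R|=1.02682 >1
Stable set (-6.0000, 0).

z* = -6.0000.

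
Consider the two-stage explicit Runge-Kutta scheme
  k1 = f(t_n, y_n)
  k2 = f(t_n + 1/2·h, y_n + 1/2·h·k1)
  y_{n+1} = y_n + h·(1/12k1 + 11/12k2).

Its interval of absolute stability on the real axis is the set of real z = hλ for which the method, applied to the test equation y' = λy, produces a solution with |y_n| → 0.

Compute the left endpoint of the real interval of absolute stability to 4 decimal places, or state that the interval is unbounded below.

z* = -2.1818.

On y'=λy, z=hλ:
  k1=λy_n ⇒ h·k1=z·y_n;  k2=λ(1+1/2z)y_n ⇒ h·k2=z(1+1/2z)y_n
  y_{n+1}/y_n = 1 + 1/12z + 11/12z(1+1/2z) = 1 + z + 11/24z²
  Hence R(z) = 1 + z + 11/24z².

Solve |R(x)|<1 on ℝ⁻.
x=-1.14: |R|=0.4556
R=1: x+11/24x²=0 ⇒ x=−24/11=-2.1818; min R=1−1/(4·11/24)=0.4545>−1
Confirm numerically:
  x=-1.834: |R|=0.70763 <1
  x=-1.609: |R|=0.57757 <1
  x=-1.546: |R|=0.54947 <1
  x=-2.532: |R|=1.40639 >1
  x=-2.374: |R|=1.20911 >1
  x=-2.239: |R|=1.05868 >1
So |R|<1 on (-2.1818, 0).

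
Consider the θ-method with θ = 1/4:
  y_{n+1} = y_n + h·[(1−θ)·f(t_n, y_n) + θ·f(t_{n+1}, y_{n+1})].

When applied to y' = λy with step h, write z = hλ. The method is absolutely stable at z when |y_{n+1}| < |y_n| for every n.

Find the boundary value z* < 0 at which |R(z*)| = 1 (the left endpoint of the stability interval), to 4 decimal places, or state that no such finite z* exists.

left endpoint -4.0000.

Test eqn y'=λy, z=hλ:
  y_{n+1} = y_n + z·[3/4·y_n + 1/4·y_{n+1}] ⇒ (1 − 1/4z)y_{n+1} = (1 + 3/4z)y_n
  so R(z) = (1 + 3/4z)/(1 − 1/4z).

Boundary: |R(x)|=1, x<0.
x=-1.67: |R|=0.1781
R=−1: 1+3/4x = −1+1/4x ⇒ -1/2x=2 ⇒ x=2/(-1/2)=-4.0000
Confirm numerically:
  x=-3.141: |R|=0.75942 <1
  x=-2.324: |R|=0.46996 <1
  x=-2.244: |R|=0.43754 <1
  x=-4.562: |R|=1.13128 >1
  x=-4.418: |R|=1.09931 >1
  x=-4.291: |R|=1.07020 >1
So |R|<1 on (-4.0000, 0).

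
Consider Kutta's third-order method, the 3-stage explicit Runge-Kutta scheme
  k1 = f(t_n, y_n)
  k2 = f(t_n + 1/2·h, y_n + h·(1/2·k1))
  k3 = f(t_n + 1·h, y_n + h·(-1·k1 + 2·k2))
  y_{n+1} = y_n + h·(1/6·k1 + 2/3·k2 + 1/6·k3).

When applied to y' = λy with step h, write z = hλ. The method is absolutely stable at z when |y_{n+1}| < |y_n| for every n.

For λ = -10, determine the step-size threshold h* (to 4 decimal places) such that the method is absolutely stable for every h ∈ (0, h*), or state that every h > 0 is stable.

(-2.5127,0); λ=-10 ⇒ h* = 0.2513.

On y'=λy, z=hλ:
  order 3, 3-stage ⇒ R(z)=1+z+z^2/2+z^3/6
  (e.g. R(-1.48)=0.07490, |R|=0.07490)

Find x<0 with |R(x)|<1.
x=-1.48: |R|=0.0749
|R(-1.46)|=0.0871 |R(-0.98)|=0.3433 |R(-0.5)|=0.6042
Bisect:
  x_lo=-3.3241 |R|=2.9210  x_hi=-0.2244 |R|=0.7989
  mid=-1.77427 |R|=0.13117 →hi
  mid=-2.54919 |R|=1.06094 →lo
  mid=-2.16173 |R|=0.50885 →hi
  mid=-2.35546 |R|=0.75946 →hi
  mid=-2.45233 |R|=0.90338 →hi
  mid=-2.50076 |R|=0.98040 →hi
  mid=-2.52498 |R|=1.02022 →lo
  mid=-2.51287 |R|=1.00020 →lo
  mid=-2.50681 |R|=0.99027 →hi
  ...
  [-2.51287,-2.51268] ⇒ x*=-2.5127
Stable set (-2.5127, 0).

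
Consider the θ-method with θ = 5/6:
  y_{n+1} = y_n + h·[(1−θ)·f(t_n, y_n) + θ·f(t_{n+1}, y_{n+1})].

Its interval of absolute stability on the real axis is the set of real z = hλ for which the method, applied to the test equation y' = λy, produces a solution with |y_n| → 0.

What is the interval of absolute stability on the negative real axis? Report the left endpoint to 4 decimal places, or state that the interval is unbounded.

unbounded; (−∞, 0).

Set f=λy, z=hλ:
  y_{n+1} = y_n + z·[1/6·y_n + 5/6·y_{n+1}] ⇒ (1 − 5/6z)y_{n+1} = (1 + 1/6z)y_n
  Hence R(z) = (1 + 1/6z)/(1 − 5/6z).

Find x<0 with |R(x)|<1.
x=-0.3: |R|=0.7600
x=-2: |R|=0.2500
x=-10: |R|=0.0714
x=-100: |R|=0.1858
θ=5/6≥1/2 ⇒ |1+1/6x|<|1−5/6x| ∀x<0 ⇒ unbounded interval.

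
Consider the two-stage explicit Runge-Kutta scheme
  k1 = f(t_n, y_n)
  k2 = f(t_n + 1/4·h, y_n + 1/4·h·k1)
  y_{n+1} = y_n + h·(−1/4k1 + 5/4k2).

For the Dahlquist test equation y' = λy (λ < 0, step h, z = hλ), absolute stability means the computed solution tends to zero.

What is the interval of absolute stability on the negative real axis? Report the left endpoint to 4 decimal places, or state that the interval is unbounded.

(-3.2000, 0).

Test eqn y'=λy, z=hλ:
  k1=λy_n ⇒ h·k1=z·y_n;  k2=λ(1+1/4z)y_n ⇒ h·k2=z(1+1/4z)y_n
  y_{n+1}/y_n = 1 − 1/4z + 5/4z(1+1/4z) = 1 + z + 5/16z²
  ⇒ R(z) = 1 + z + 5/16z².

Solve |R(x)|<1 on ℝ⁻.
x=-1: |R|=0.3125
R=1: x+5/16x²=0 ⇒ x=−16/5=-3.2000; min R=1−1/(4·5/16)=0.2000>−1
Confirm numerically:
  x=-2.982: |R|=0.79685 <1
  x=-2.955: |R|=0.77376 <1
  x=-1.481: |R|=0.20443 <1
  x=-1.365: |R|=0.21726 <1
  x=-3.450: |R|=1.26953 >1
  x=-3.435: |R|=1.25226 >1
  x=-3.274: |R|=1.07571 >1
Interval (-3.2000, 0).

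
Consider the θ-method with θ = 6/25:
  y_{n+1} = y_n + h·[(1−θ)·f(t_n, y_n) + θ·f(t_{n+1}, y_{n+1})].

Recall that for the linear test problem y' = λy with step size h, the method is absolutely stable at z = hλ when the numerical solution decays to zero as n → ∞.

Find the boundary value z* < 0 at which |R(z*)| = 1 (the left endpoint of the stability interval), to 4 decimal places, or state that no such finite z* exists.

Set f=λy, z=hλ:
  y_{n+1} = y_n + z·[19/25·y_n + 6/25·y_{n+1}] ⇒ (1 − 6/25z)y_{n+1} = (1 + 19/25z)y_n
  Hence R(z) = (1 + 19/25z)/(1 − 6/25z).

Boundary: |R(x)|=1, x<0.
x=-1.59: |R|=0.1508
R=−1: 1+19/25x = −1+6/25x ⇒ -13/25x=2 ⇒ x=2/(-13/25)=-3.8462
Confirm numerically:
  x=-2.798: |R|=0.67393 <1
  x=-1.885: |R|=0.29785 <1
  x=-1.770: |R|=0.24228 <1
  x=-1.718: |R|=0.21644 <1
  x=-4.292: |R|=1.11420 >1
  x=-4.004: |R|=1.04186 >1
  x=-3.978: |R|=1.03507 >1
Stable set (-3.8462, 0).

z* = -3.8462.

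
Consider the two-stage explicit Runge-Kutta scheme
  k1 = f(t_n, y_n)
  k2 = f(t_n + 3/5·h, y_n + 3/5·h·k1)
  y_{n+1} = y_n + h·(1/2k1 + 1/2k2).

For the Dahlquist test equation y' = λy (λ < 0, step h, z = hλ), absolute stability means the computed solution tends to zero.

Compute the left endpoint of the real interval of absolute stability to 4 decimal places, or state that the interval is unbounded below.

On y'=λy, z=hλ:
  k1=λy_n ⇒ h·k1=z·y_n;  k2=λ(1+3/5z)y_n ⇒ h·k2=z(1+3/5z)y_n
  y_{n+1}/y_n = 1 + 1/2z + 1/2z(1+3/5z) = 1 + z + 3/10z²
  R(z) = 1 + z + 3/10z².

Solve |R(x)|<1 on ℝ⁻.
x=-1.62: |R|=0.1673
R=1: x+3/10x²=0 ⇒ x=−10/3=-3.3333; min R=1−1/(4·3/10)=0.1667>−1
Confirm numerically:
  x=-3.229: |R|=0.89893 <1
  x=-2.848: |R|=0.58533 <1
  x=-1.828: |R|=0.17448 <1
  x=-3.663: |R|=1.36227 >1
  x=-3.386: |R|=1.05350 >1
So |R|<1 on (-3.3333, 0).

left endpoint -3.3333.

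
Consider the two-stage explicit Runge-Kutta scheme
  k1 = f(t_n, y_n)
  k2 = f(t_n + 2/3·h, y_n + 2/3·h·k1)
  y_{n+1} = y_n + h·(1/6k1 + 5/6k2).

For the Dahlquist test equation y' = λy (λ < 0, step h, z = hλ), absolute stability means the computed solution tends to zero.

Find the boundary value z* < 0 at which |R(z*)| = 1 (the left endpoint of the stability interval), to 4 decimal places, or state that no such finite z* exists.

With y'=λy (z=hλ):
  k1=λy_n ⇒ h·k1=z·y_n;  k2=λ(1+2/3z)y_n ⇒ h·k2=z(1+2/3z)y_n
  y_{n+1}/y_n = 1 + 1/6z + 5/6z(1+2/3z) = 1 + z + 5/9z²
  R(z) = 1 + z + 5/9z².

Need |R(x)|<1, x<0.
x=-1.29: |R|=0.6345
R=1: x+5/9x²=0 ⇒ x=−9/5=-1.8000; min R=1−1/(4·5/9)=0.5500>−1
Confirm numerically:
  x=-1.751: |R|=0.95233 <1
  x=-1.320: |R|=0.64800 <1
  x=-1.021: |R|=0.55813 <1
  x=-0.885: |R|=0.55012 <1
  x=-2.388: |R|=1.78008 >1
  x=-1.995: |R|=1.21613 >1
Stable set (-1.8000, 0).

z* = -1.8000.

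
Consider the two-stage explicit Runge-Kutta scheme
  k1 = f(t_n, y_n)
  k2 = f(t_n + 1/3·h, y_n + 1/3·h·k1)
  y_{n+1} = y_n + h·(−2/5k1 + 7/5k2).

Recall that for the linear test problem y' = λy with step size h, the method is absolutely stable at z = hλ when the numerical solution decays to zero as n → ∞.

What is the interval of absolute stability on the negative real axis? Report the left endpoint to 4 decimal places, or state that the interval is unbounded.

z∈(-2.1429,0).

Set f=λy, z=hλ:
  k1=λy_n ⇒ h·k1=z·y_n;  k2=λ(1+1/3z)y_n ⇒ h·k2=z(1+1/3z)y_n
  y_{n+1}/y_n = 1 − 2/5z + 7/5z(1+1/3z) = 1 + z + 7/15z²
  Hence R(z) = 1 + z + 7/15z².

Need |R(x)|<1, x<0.
x=-0.49: |R|=0.6220
R=1: x+7/15x²=0 ⇒ x=−15/7=-2.1429; min R=1−1/(4·7/15)=0.4643>−1
Confirm numerically:
  x=-2.104: |R|=0.96185 <1
  x=-1.917: |R|=0.79795 <1
  x=-1.882: |R|=0.77090 <1
  x=-2.626: |R|=1.59208 >1
  x=-2.356: |R|=1.23434 >1
  x=-2.256: |R|=1.11912 >1
Interval (-2.1429, 0).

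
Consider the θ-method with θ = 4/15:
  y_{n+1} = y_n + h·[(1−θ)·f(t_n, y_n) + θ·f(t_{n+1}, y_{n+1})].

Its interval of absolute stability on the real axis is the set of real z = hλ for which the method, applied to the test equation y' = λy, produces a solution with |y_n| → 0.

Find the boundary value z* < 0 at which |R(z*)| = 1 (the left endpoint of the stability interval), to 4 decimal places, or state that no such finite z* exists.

Set f=λy, z=hλ:
  y_{n+1} = y_n + z·[11/15·y_n + 4/15·y_{n+1}] ⇒ (1 − 4/15z)y_{n+1} = (1 + 11/15z)y_n
  so R(z) = (1 + 11/15z)/(1 − 4/15z).

Need |R(x)|<1, x<0.
x=-1.46: |R|=0.0509
R=−1: 1+11/15x = −1+4/15x ⇒ -7/15x=2 ⇒ x=2/(-7/15)=-4.2857
Confirm numerically:
  x=-3.650: |R|=0.84966 <1
  x=-3.434: |R|=0.79253 <1
  x=-3.375: |R|=0.77632 <1
  x=-4.729: |R|=1.09149 >1
  x=-4.368: |R|=1.01774 >1
Interval (-4.2857, 0).

left endpoint -4.2857.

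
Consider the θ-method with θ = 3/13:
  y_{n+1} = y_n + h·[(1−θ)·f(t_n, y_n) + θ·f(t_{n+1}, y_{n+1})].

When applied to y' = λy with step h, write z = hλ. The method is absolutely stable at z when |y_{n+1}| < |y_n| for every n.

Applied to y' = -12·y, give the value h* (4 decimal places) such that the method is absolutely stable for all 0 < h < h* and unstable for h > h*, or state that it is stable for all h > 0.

Set f=λy, z=hλ:
  y_{n+1} = y_n + z·[10/13·y_n + 3/13·y_{n+1}] ⇒ (1 − 3/13z)y_{n+1} = (1 + 10/13z)y_n
  Hence R(z) = (1 + 10/13z)/(1 − 3/13z).

Boundary: |R(x)|=1, x<0.
x=-0.61: |R|=0.4653
R=−1: 1+10/13x = −1+3/13x ⇒ -7/13x=2 ⇒ x=2/(-7/13)=-3.7143
Confirm numerically:
  x=-3.529: |R|=0.94501 <1
  x=-2.175: |R|=0.44814 <1
  x=-2.089: |R|=0.40951 <1
  x=-2.027: |R|=0.38101 <1
  x=-4.010: |R|=1.08270 >1
  x=-3.966: |R|=1.07077 >1
So |R|<1 on (-3.7143, 0).

(-3.7143,0); λ=-12 ⇒ h* = (26/7)/12 = 0.3095.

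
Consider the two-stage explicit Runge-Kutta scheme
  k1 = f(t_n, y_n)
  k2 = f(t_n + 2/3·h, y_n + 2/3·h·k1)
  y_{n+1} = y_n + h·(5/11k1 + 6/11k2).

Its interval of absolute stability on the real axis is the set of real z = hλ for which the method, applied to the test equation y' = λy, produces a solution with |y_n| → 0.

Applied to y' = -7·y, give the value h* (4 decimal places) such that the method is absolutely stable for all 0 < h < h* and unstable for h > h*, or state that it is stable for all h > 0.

With y'=λy (z=hλ):
  k1=λy_n ⇒ h·k1=z·y_n;  k2=λ(1+2/3z)y_n ⇒ h·k2=z(1+2/3z)y_n
  y_{n+1}/y_n = 1 + 5/11z + 6/11z(1+2/3z) = 1 + z + 4/11z²
  R(z) = 1 + z + 4/11z².

Boundary: |R(x)|=1, x<0.
x=-0.61: |R|=0.5253
R=1: x+4/11x²=0 ⇒ x=−11/4=-2.7500; min R=1−1/(4·4/11)=0.3125>−1
Confirm numerically:
  x=-2.466: |R|=0.74533 <1
  x=-1.798: |R|=0.37757 <1
  x=-1.540: |R|=0.32240 <1
  x=-1.419: |R|=0.31320 <1
  x=-3.083: |R|=1.37332 >1
  x=-2.909: |R|=1.16819 >1
So |R|<1 on (-2.7500, 0).

(-2.7500,0); λ=-7 ⇒ h* = (11/4)/7 = 0.3929.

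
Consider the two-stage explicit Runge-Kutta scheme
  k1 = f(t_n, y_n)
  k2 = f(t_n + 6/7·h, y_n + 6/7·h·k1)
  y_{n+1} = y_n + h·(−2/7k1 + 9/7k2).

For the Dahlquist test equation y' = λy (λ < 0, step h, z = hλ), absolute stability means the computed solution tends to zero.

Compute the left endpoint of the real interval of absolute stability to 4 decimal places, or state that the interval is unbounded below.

z* = -0.9074.

With y'=λy (z=hλ):
  k1=λy_n ⇒ h·k1=z·y_n;  k2=λ(1+6/7z)y_n ⇒ h·k2=z(1+6/7z)y_n
  y_{n+1}/y_n = 1 − 2/7z + 9/7z(1+6/7z) = 1 + z + 54/49z²
  Hence R(z) = 1 + z + 54/49z².

Solve |R(x)|<1 on ℝ⁻.
x=-1.03: |R|=1.1392
R=1: x+54/49x²=0 ⇒ x=−49/54=-0.9074; min R=1−1/(4·54/49)=0.7731>−1
Confirm numerically:
  x=-0.828: |R|=0.92754 <1
  x=-0.499: |R|=0.77541 <1
  x=-0.405: |R|=0.77576 <1
  x=-1.131: |R|=1.27869 >1
  x=-1.127: |R|=1.27273 >1
So |R|<1 on (-0.9074, 0).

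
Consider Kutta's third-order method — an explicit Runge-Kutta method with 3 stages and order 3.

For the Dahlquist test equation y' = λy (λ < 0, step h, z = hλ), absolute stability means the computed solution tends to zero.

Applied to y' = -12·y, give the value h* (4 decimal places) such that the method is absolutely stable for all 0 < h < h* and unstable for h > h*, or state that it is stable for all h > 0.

(-2.5127,0); λ=-12 ⇒ h* = 0.2094.

Test eqn y'=λy, z=hλ:
  order 3, 3-stage ⇒ R(z)=1+z+z^2/2+z^3/6
  (e.g. R(-1.37)=0.13989, |R|=0.13989)

Find x<0 with |R(x)|<1.
x=-1.37: |R|=0.1399
|R(-2.38)|=0.7947 |R(-2.33)|=0.7238 |R(-1.2)|=0.2320
Bisect:
  x_lo=-3.1522 |R|=2.4042  x_hi=-0.2967 |R|=0.7430
  mid=-1.72443 |R|=0.09225 →hi
  mid=-2.43830 |R|=0.88172 →hi
  mid=-2.79523 |R|=1.52858 →lo
  mid=-2.61677 |R|=1.17940 →lo
  mid=-2.52753 |R|=1.02448 →lo
  mid=-2.48292 |R|=0.95163 →hi
  mid=-2.50523 |R|=0.98768 →hi
  mid=-2.51638 |R|=1.00599 →lo
  mid=-2.51080 |R|=0.99681 →hi
  ...
  [-2.51289,-2.51272] ⇒ x*=-2.5127
Interval (-2.5127, 0).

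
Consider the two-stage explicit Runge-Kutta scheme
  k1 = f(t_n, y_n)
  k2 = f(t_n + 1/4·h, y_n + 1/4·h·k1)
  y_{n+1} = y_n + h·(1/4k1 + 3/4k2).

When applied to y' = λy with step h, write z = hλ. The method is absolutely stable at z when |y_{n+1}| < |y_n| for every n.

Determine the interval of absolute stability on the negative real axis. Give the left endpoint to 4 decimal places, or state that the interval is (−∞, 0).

(-5.3333, 0).

With y'=λy (z=hλ):
  k1=λy_n ⇒ h·k1=z·y_n;  k2=λ(1+1/4z)y_n ⇒ h·k2=z(1+1/4z)y_n
  y_{n+1}/y_n = 1 + 1/4z + 3/4z(1+1/4z) = 1 + z + 3/16z²
  so R(z) = 1 + z + 3/16z².

Boundary: |R(x)|=1, x<0.
x=-1.77: |R|=0.1826
R=1: x+3/16x²=0 ⇒ x=−16/3=-5.3333; min R=1−1/(4·3/16)=-0.3333>−1
Confirm numerically:
  x=-4.216: |R|=0.11675 <1
  x=-3.910: |R|=0.04348 <1
  x=-3.801: |R|=0.09207 <1
  x=-3.302: |R|=0.25765 <1
  x=-5.876: |R|=1.59788 >1
  x=-5.557: |R|=1.23305 >1
Interval (-5.3333, 0).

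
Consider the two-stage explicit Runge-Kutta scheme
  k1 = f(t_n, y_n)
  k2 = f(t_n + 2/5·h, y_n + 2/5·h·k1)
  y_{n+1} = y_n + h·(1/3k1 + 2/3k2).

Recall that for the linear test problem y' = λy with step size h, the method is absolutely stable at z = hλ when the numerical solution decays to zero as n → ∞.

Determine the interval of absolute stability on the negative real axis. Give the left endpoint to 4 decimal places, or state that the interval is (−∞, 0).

(-3.7500, 0).

Test eqn y'=λy, z=hλ:
  k1=λy_n ⇒ h·k1=z·y_n;  k2=λ(1+2/5z)y_n ⇒ h·k2=z(1+2/5z)y_n
  y_{n+1}/y_n = 1 + 1/3z + 2/3z(1+2/5z) = 1 + z + 4/15z²
  so R(z) = 1 + z + 4/15z².

Boundary: |R(x)|=1, x<0.
x=-0.84: |R|=0.3482
R=1: x+4/15x²=0 ⇒ x=−15/4=-3.7500; min R=1−1/(4·4/15)=0.0625>−1
Confirm numerically:
  x=-3.216: |R|=0.54204 <1
  x=-2.790: |R|=0.28576 <1
  x=-2.658: |R|=0.22599 <1
  x=-1.587: |R|=0.08462 <1
  x=-4.262: |R|=1.58191 >1
  x=-4.175: |R|=1.47317 >1
  x=-4.124: |R|=1.41130 >1
Stable set (-3.7500, 0).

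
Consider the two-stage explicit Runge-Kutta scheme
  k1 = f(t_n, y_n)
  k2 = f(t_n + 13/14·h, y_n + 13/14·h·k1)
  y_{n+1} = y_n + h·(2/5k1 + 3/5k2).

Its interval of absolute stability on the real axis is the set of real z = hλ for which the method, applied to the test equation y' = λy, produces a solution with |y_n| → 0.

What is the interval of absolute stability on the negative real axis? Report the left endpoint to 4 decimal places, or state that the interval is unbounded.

On y'=λy, z=hλ:
  k1=λy_n ⇒ h·k1=z·y_n;  k2=λ(1+13/14z)y_n ⇒ h·k2=z(1+13/14z)y_n
  y_{n+1}/y_n = 1 + 2/5z + 3/5z(1+13/14z) = 1 + z + 39/70z²
  ⇒ R(z) = 1 + z + 39/70z².

Need |R(x)|<1, x<0.
x=-0.95: |R|=0.5528
R=1: x+39/70x²=0 ⇒ x=−70/39=-1.7949; min R=1−1/(4·39/70)=0.5513>−1
Confirm numerically:
  x=-1.736: |R|=0.94306 <1
  x=-1.288: |R|=0.63627 <1
  x=-1.099: |R|=0.57392 <1
  x=-2.264: |R|=1.59174 >1
  x=-2.154: |R|=1.43098 >1
  x=-1.878: |R|=1.08698 >1
Interval (-1.7949, 0).

z∈(-1.7949,0).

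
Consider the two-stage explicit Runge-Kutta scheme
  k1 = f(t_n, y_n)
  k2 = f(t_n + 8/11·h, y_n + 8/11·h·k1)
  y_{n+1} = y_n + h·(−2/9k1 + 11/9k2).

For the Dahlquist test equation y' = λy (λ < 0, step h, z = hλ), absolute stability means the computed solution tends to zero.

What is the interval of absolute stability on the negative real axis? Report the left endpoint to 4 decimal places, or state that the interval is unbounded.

z∈(-1.1250,0).

Set f=λy, z=hλ:
  k1=λy_n ⇒ h·k1=z·y_n;  k2=λ(1+8/11z)y_n ⇒ h·k2=z(1+8/11z)y_n
  y_{n+1}/y_n = 1 − 2/9z + 11/9z(1+8/11z) = 1 + z + 8/9z²
  so R(z) = 1 + z + 8/9z².

Need |R(x)|<1, x<0.
x=-0.43: |R|=0.7344
R=1: x+8/9x²=0 ⇒ x=−9/8=-1.1250; min R=1−1/(4·8/9)=0.7188>−1
Confirm numerically:
  x=-0.986: |R|=0.87817 <1
  x=-0.481: |R|=0.72465 <1
  x=-0.466: |R|=0.72703 <1
  x=-1.469: |R|=1.44919 >1
  x=-1.345: |R|=1.26302 >1
  x=-1.215: |R|=1.09720 >1
Stable set (-1.1250, 0).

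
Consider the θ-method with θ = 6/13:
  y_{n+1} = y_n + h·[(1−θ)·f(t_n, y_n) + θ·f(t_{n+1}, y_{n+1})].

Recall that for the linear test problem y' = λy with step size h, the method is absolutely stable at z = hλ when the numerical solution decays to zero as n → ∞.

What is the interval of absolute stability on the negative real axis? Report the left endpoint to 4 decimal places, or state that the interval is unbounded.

With y'=λy (z=hλ):
  y_{n+1} = y_n + z·[7/13·y_n + 6/13·y_{n+1}] ⇒ (1 − 6/13z)y_{n+1} = (1 + 7/13z)y_n
  so R(z) = (1 + 7/13z)/(1 − 6/13z).

Boundary: |R(x)|=1, x<0.
x=-0.54: |R|=0.5677
R=−1: 1+7/13x = −1+6/13x ⇒ -1/13x=2 ⇒ x=2/(-1/13)=-26.0000
Confirm numerically:
  x=-15.790: |R|=0.90523 <1
  x=-13.302: |R|=0.86319 <1
  x=-13.050: |R|=0.85816 <1
  x=-26.539: |R|=1.00313 >1
  x=-26.203: |R|=1.00119 >1
Interval (-26.0000, 0).

(-26.0000, 0).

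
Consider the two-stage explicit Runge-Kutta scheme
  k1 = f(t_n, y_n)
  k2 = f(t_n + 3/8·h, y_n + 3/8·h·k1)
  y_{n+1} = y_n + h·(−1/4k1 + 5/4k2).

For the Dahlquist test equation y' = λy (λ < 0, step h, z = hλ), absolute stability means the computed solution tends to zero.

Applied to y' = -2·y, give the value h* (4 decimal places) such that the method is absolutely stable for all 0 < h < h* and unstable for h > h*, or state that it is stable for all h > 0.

Test eqn y'=λy, z=hλ:
  k1=λy_n ⇒ h·k1=z·y_n;  k2=λ(1+3/8z)y_n ⇒ h·k2=z(1+3/8z)y_n
  y_{n+1}/y_n = 1 − 1/4z + 5/4z(1+3/8z) = 1 + z + 15/32z²
  Hence R(z) = 1 + z + 15/32z².

Need |R(x)|<1, x<0.
x=-0.32: |R|=0.7280
R=1: x+15/32x²=0 ⇒ x=−32/15=-2.1333; min R=1−1/(4·15/32)=0.4667>−1
Confirm numerically:
  x=-1.995: |R|=0.87064 <1
  x=-1.024: |R|=0.46752 <1
  x=-1.012: |R|=0.46807 <1
  x=-1.010: |R|=0.46817 <1
  x=-2.509: |R|=1.44182 >1
  x=-2.243: |R|=1.11530 >1
  x=-2.196: |R|=1.06451 >1
Interval (-2.1333, 0).

(-2.1333,0); λ=-2 ⇒ h* = (32/15)/2 = 1.0667.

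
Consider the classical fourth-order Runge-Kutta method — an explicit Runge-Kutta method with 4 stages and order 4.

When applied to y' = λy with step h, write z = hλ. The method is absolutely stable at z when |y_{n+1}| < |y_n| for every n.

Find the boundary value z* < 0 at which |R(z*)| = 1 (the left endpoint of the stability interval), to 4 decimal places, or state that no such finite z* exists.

left endpoint -2.7853.

On y'=λy, z=hλ:
  order 4, 4-stage ⇒ R(z)=1+z+z^2/2+z^3/6+z^4/24
  (e.g. R(-1.66)=0.27181, |R|=0.27181)

Need |R(x)|<1, x<0.
x=-1.66: |R|=0.2718
|R(-1.87)|=0.2981 |R(-0.6)|=0.5494
Bisect:
  x_lo=-3.4834 |R|=2.6737  x_hi=-0.0809 |R|=0.9223
  mid=-1.78212 |R|=0.28281 →hi
  mid=-2.63275 |R|=0.79334 →hi
  mid=-3.05806 |R|=1.49541 →lo
  mid=-2.84541 |R|=1.09448 →lo
  mid=-2.73908 |R|=0.93253 →hi
  mid=-2.79224 |R|=1.01053 →lo
  mid=-2.76566 |R|=0.97080 →hi
  mid=-2.77895 |R|=0.99048 →hi
  ...
  [-2.78539,-2.78518] ⇒ x*=-2.7853
So |R|<1 on (-2.7853, 0).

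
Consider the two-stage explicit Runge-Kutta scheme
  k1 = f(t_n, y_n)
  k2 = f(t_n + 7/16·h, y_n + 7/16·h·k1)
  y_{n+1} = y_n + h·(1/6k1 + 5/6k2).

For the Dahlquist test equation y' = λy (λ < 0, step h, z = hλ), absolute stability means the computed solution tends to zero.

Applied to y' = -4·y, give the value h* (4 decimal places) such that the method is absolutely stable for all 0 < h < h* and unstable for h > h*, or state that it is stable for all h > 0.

With y'=λy (z=hλ):
  k1=λy_n ⇒ h·k1=z·y_n;  k2=λ(1+7/16z)y_n ⇒ h·k2=z(1+7/16z)y_n
  y_{n+1}/y_n = 1 + 1/6z + 5/6z(1+7/16z) = 1 + z + 35/96z²
  Hence R(z) = 1 + z + 35/96z².

Boundary: |R(x)|=1, x<0.
x=-0.79: |R|=0.4375
R=1: x+35/96x²=0 ⇒ x=−96/35=-2.7429; min R=1−1/(4·35/96)=0.3143>−1
Confirm numerically:
  x=-2.295: |R|=0.62527 <1
  x=-2.015: |R|=0.46529 <1
  x=-1.664: |R|=0.34549 <1
  x=-3.287: |R|=1.65209 >1
  x=-3.127: |R|=1.43794 >1
Interval (-2.7429, 0).

(-2.7429,0); λ=-4 ⇒ h* = (96/35)/4 = 0.6857.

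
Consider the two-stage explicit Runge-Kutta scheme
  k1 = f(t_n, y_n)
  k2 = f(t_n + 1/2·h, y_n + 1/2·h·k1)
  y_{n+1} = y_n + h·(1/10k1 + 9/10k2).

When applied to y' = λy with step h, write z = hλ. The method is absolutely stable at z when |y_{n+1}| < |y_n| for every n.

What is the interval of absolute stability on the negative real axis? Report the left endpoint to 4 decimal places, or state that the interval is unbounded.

z∈(-2.2222,0).

On y'=λy, z=hλ:
  k1=λy_n ⇒ h·k1=z·y_n;  k2=λ(1+1/2z)y_n ⇒ h·k2=z(1+1/2z)y_n
  y_{n+1}/y_n = 1 + 1/10z + 9/10z(1+1/2z) = 1 + z + 9/20z²
  Hence R(z) = 1 + z + 9/20z².

Need |R(x)|<1, x<0.
x=-1.46: |R|=0.4992
R=1: x+9/20x²=0 ⇒ x=−20/9=-2.2222; min R=1−1/(4·9/20)=0.4444>−1
Confirm numerically:
  x=-2.200: |R|=0.97800 <1
  x=-2.108: |R|=0.89165 <1
  x=-1.343: |R|=0.46864 <1
  x=-1.320: |R|=0.46408 <1
  x=-2.759: |R|=1.66644 >1
  x=-2.559: |R|=1.38782 >1
  x=-2.519: |R|=1.33641 >1
So |R|<1 on (-2.2222, 0).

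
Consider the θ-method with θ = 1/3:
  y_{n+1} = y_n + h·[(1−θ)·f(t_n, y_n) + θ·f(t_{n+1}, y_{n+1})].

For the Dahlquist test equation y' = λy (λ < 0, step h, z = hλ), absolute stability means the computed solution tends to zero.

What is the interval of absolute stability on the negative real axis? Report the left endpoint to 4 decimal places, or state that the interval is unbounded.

z∈(-6.0000,0).

With y'=λy (z=hλ):
  y_{n+1} = y_n + z·[2/3·y_n + 1/3·y_{n+1}] ⇒ (1 − 1/3z)y_{n+1} = (1 + 2/3z)y_n
  R(z) = (1 + 2/3z)/(1 − 1/3z).

Solve |R(x)|<1 on ℝ⁻.
x=-1.77: |R|=0.1132
R=−1: 1+2/3x = −1+1/3x ⇒ -1/3x=2 ⇒ x=2/(-1/3)=-6.0000
Confirm numerically:
  x=-5.972: |R|=0.99688 <1
  x=-4.942: |R|=0.86678 <1
  x=-4.848: |R|=0.85321 <1
  x=-3.200: |R|=0.54839 <1
  x=-6.435: |R|=1.04610 >1
  x=-6.235: |R|=1.02545 >1
  x=-6.093: |R|=1.01023 >1
Interval (-6.0000, 0).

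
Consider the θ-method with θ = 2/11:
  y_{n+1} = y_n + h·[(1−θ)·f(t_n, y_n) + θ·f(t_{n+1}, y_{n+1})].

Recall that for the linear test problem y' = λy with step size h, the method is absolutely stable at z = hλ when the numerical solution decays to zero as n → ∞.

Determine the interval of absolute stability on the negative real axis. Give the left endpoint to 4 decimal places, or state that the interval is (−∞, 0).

z∈(-3.1429,0).

Set f=λy, z=hλ:
  y_{n+1} = y_n + z·[9/11·y_n + 2/11·y_{n+1}] ⇒ (1 − 2/11z)y_{n+1} = (1 + 9/11z)y_n
  R(z) = (1 + 9/11z)/(1 − 2/11z).

Need |R(x)|<1, x<0.
x=-1.09: |R|=0.0903
R=−1: 1+9/11x = −1+2/11x ⇒ -7/11x=2 ⇒ x=2/(-7/11)=-3.1429
Confirm numerically:
  x=-2.906: |R|=0.90138 <1
  x=-1.864: |R|=0.39218 <1
  x=-1.530: |R|=0.19701 <1
  x=-3.494: |R|=1.13665 >1
  x=-3.368: |R|=1.08886 >1
So |R|<1 on (-3.1429, 0).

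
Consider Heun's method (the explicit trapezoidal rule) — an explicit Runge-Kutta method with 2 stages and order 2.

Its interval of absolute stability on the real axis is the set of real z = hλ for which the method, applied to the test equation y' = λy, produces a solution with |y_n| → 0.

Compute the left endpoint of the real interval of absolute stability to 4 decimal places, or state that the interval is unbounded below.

On y'=λy, z=hλ:
  order 2, 2-stage ⇒ R(z)=1+z+z^2/2
  (e.g. R(-1.32)=0.55120, |R|=0.55120)

Find x<0 with |R(x)|<1.
x=-1.32: |R|=0.5512
|R(-2.4)|=1.4800 |R(-1.84)|=0.8528 |R(-1.42)|=0.5882
Bisect:
  x_lo=-2.3597 |R|=1.4244  x_hi=-0.3998 |R|=0.6801
  mid=-1.37977 |R|=0.57211 →hi
  mid=-1.86975 |R|=0.87823 →hi
  mid=-2.11473 |R|=1.12132 →lo
  mid=-1.99224 |R|=0.99227 →hi
  mid=-2.05349 |R|=1.05492 →lo
  mid=-2.02286 |R|=1.02312 →lo
  mid=-2.00755 |R|=1.00758 →lo
  ...
  [-2.00002,-1.99990] ⇒ x*=-2.0000
Interval (-2.0000, 0).

left endpoint -2.0000.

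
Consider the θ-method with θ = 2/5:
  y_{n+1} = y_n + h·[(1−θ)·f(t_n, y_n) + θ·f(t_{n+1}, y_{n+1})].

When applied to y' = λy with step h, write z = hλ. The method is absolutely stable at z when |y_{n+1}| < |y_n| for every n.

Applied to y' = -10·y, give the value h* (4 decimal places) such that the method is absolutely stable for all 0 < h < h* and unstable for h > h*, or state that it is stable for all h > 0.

With y'=λy (z=hλ):
  y_{n+1} = y_n + z·[3/5·y_n + 2/5·y_{n+1}] ⇒ (1 − 2/5z)y_{n+1} = (1 + 3/5z)y_n
  ⇒ R(z) = (1 + 3/5z)/(1 − 2/5z).

Solve |R(x)|<1 on ℝ⁻.
x=-1.38: |R|=0.1108
R=−1: 1+3/5x = −1+2/5x ⇒ -1/5x=2 ⇒ x=2/(-1/5)=-10.0000
Confirm numerically:
  x=-8.962: |R|=0.95472 <1
  x=-7.459: |R|=0.87243 <1
  x=-5.582: |R|=0.72668 <1
  x=-10.507: |R|=1.01949 >1
  x=-10.445: |R|=1.01719 >1
  x=-10.239: |R|=1.00938 >1
Interval (-10.0000, 0).

(-10.0000,0); λ=-10 ⇒ h* = (10)/10 = 1.0000.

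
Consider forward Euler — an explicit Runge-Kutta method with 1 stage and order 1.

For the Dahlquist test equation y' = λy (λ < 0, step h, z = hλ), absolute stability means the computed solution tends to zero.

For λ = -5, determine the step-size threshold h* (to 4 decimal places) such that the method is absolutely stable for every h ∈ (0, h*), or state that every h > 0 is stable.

Set f=λy, z=hλ:
  order 1, 1-stage ⇒ R(z)=1+z
  (e.g. R(-0.55)=0.45000, |R|=0.45000)

Need |R(x)|<1, x<0.
x=-0.55: |R|=0.4500
|R(-1.93)|=0.9300 |R(-1.24)|=0.2400 |R(-0.7)|=0.3000
Bisect:
  x_lo=-2.6114 |R|=1.6114  x_hi=-0.1815 |R|=0.8185
  mid=-1.39648 |R|=0.39648 →hi
  mid=-2.00396 |R|=1.00396 →lo
  mid=-1.70022 |R|=0.70022 →hi
  mid=-1.85209 |R|=0.85209 →hi
  mid=-1.92803 |R|=0.92803 →hi
  mid=-1.96599 |R|=0.96599 →hi
  mid=-1.98498 |R|=0.98498 →hi
  mid=-1.99447 |R|=0.99447 →hi
  ...
  [-2.00010,-1.99996] ⇒ x*=-2.0000
Interval (-2.0000, 0).

(-2.0000,0); λ=-5 ⇒ h* = 0.4000.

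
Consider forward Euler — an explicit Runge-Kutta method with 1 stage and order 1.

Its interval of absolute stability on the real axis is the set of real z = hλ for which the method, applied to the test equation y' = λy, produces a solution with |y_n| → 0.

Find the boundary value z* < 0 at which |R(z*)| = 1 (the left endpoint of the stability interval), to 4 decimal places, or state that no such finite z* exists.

On y'=λy, z=hλ:
  order 1, 1-stage ⇒ R(z)=1+z
  (e.g. R(-0.68)=0.32000, |R|=0.32000)

Find x<0 with |R(x)|<1.
x=-0.68: |R|=0.3200
|R(-1.99)|=0.9900 |R(-1.39)|=0.3900 |R(-1.26)|=0.2600
Bisect:
  x_lo=-2.8865 |R|=1.8865  x_hi=-0.2991 |R|=0.7009
  mid=-1.59284 |R|=0.59284 →hi
  mid=-2.23969 |R|=1.23969 →lo
  mid=-1.91627 |R|=0.91627 →hi
  mid=-2.07798 |R|=1.07798 →lo
  mid=-1.99712 |R|=0.99712 →hi
  mid=-2.03755 |R|=1.03755 →lo
  mid=-2.01734 |R|=1.01734 →lo
  mid=-2.00723 |R|=1.00723 →lo
  mid=-2.00218 |R|=1.00218 →lo
  mid=-1.99965 |R|=0.99965 →hi
  ...
  [-2.00012,-1.99997] ⇒ x*=-2.0000
So |R|<1 on (-2.0000, 0).

left endpoint -2.0000.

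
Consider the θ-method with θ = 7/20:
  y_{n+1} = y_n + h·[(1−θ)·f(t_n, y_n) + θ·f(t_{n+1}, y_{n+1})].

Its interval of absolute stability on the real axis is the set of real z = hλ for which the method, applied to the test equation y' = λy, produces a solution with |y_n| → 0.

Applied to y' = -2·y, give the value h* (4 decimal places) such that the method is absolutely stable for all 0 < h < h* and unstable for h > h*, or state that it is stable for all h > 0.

Test eqn y'=λy, z=hλ:
  y_{n+1} = y_n + z·[13/20·y_n + 7/20·y_{n+1}] ⇒ (1 − 7/20z)y_{n+1} = (1 + 13/20z)y_n
  so R(z) = (1 + 13/20z)/(1 − 7/20z).

Find x<0 with |R(x)|<1.
x=-0.99: |R|=0.2648
R=−1: 1+13/20x = −1+7/20x ⇒ -3/10x=2 ⇒ x=2/(-3/10)=-6.6667
Confirm numerically:
  x=-6.079: |R|=0.94363 <1
  x=-5.320: |R|=0.85884 <1
  x=-5.212: |R|=0.84548 <1
  x=-7.068: |R|=1.03466 >1
  x=-6.904: |R|=1.02084 >1
  x=-6.767: |R|=1.00894 >1
So |R|<1 on (-6.6667, 0).

(-6.6667,0); λ=-2 ⇒ h* = (20/3)/2 = 3.3333.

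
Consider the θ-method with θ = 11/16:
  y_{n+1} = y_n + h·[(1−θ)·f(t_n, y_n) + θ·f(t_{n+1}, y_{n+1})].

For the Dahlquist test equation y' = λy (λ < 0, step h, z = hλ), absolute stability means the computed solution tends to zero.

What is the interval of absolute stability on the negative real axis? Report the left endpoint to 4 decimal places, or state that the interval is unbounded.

(−∞, 0) — no finite endpoint.

On y'=λy, z=hλ:
  y_{n+1} = y_n + z·[5/16·y_n + 11/16·y_{n+1}] ⇒ (1 − 11/16z)y_{n+1} = (1 + 5/16z)y_n
  R(z) = (1 + 5/16z)/(1 − 11/16z).

Need |R(x)|<1, x<0.
x=-0.66: |R|=0.5460
x=-2: |R|=0.1579
x=-10: |R|=0.2698
x=-100: |R|=0.4337
θ=11/16≥1/2 ⇒ |1+5/16x|<|1−11/16x| ∀x<0 ⇒ interval (−∞,0).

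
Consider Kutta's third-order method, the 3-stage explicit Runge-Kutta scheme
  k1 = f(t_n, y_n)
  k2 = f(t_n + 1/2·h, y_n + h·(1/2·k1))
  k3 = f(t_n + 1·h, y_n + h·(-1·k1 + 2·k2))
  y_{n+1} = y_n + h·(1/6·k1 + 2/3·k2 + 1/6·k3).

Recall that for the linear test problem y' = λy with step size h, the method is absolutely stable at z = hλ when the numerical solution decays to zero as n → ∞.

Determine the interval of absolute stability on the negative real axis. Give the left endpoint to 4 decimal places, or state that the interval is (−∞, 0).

(-2.5127, 0).

Set f=λy, z=hλ:
  order 3, 3-stage ⇒ R(z)=1+z+z^2/2+z^3/6
  (e.g. R(-0.58)=0.55568, |R|=0.55568)

Find x<0 with |R(x)|<1.
x=-0.58: |R|=0.5557
|R(-1.27)|=0.1951 |R(-1.18)|=0.2424 |R(-0.57)|=0.5616
Bisect:
  x_lo=-3.3768 |R|=3.0929  x_hi=-0.0647 |R|=0.9373
  mid=-1.72075 |R|=0.08945 →hi
  mid=-2.54877 |R|=1.06023 →lo
  mid=-2.13476 |R|=0.47759 →hi
  mid=-2.34177 |R|=0.74016 →hi
  mid=-2.44527 |R|=0.89245 →hi
  mid=-2.49702 |R|=0.97433 →hi
  mid=-2.52290 |R|=1.01677 →lo
  mid=-2.50996 |R|=0.99543 →hi
  mid=-2.51643 |R|=1.00607 →lo
  mid=-2.51319 |R|=1.00074 →lo
  ...
  [-2.51279,-2.51259] ⇒ x*=-2.5127
So |R|<1 on (-2.5127, 0).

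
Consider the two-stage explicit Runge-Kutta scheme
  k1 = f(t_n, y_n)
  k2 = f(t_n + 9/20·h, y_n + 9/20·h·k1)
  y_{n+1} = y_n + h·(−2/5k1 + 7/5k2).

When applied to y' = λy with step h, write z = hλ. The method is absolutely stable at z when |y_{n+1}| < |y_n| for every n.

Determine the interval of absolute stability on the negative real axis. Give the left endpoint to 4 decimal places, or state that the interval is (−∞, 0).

z∈(-1.5873,0).

Set f=λy, z=hλ:
  k1=λy_n ⇒ h·k1=z·y_n;  k2=λ(1+9/20z)y_n ⇒ h·k2=z(1+9/20z)y_n
  y_{n+1}/y_n = 1 − 2/5z + 7/5z(1+9/20z) = 1 + z + 63/100z²
  so R(z) = 1 + z + 63/100z².

Need |R(x)|<1, x<0.
x=-1.07: |R|=0.6513
R=1: x+63/100x²=0 ⇒ x=−100/63=-1.5873; min R=1−1/(4·63/100)=0.6032>−1
Confirm numerically:
  x=-1.454: |R|=0.87789 <1
  x=-1.430: |R|=0.85829 <1
  x=-1.369: |R|=0.81172 <1
  x=-1.037: |R|=0.64048 <1
  x=-2.100: |R|=1.67830 >1
  x=-2.072: |R|=1.63271 >1
  x=-1.951: |R|=1.44703 >1
Interval (-1.5873, 0).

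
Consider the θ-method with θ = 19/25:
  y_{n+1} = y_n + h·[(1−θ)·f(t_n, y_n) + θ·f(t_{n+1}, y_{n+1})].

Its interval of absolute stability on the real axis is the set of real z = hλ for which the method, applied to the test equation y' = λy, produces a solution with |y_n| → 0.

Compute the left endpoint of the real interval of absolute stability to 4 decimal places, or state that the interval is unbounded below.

unbounded; (−∞, 0).

Set f=λy, z=hλ:
  y_{n+1} = y_n + z·[6/25·y_n + 19/25·y_{n+1}] ⇒ (1 − 19/25z)y_{n+1} = (1 + 6/25z)y_n
  so R(z) = (1 + 6/25z)/(1 − 19/25z).

Need |R(x)|<1, x<0.
x=-1.21: |R|=0.3697
x=-2: |R|=0.2063
x=-10: |R|=0.1628
x=-100: |R|=0.2987
θ=19/25≥1/2 ⇒ |1+6/25x|<|1−19/25x| ∀x<0 ⇒ interval (−∞,0).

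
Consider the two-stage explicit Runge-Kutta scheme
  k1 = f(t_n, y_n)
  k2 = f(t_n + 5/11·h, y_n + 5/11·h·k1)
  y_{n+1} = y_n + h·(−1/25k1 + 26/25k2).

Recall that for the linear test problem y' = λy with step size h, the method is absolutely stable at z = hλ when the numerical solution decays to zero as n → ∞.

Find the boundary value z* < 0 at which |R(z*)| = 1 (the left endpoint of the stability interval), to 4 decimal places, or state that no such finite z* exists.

With y'=λy (z=hλ):
  k1=λy_n ⇒ h·k1=z·y_n;  k2=λ(1+5/11z)y_n ⇒ h·k2=z(1+5/11z)y_n
  y_{n+1}/y_n = 1 − 1/25z + 26/25z(1+5/11z) = 1 + z + 26/55z²
  ⇒ R(z) = 1 + z + 26/55z².

Need |R(x)|<1, x<0.
x=-0.56: |R|=0.5882
R=1: x+26/55x²=0 ⇒ x=−55/26=-2.1154; min R=1−1/(4·26/55)=0.4712>−1
Confirm numerically:
  x=-1.873: |R|=0.78539 <1
  x=-1.317: |R|=0.50294 <1
  x=-1.008: |R|=0.47232 <1
  x=-0.851: |R|=0.49135 <1
  x=-2.641: |R|=1.65622 >1
  x=-2.498: |R|=1.45182 >1
  x=-2.336: |R|=1.24362 >1
Stable set (-2.1154, 0).

left endpoint -2.1154.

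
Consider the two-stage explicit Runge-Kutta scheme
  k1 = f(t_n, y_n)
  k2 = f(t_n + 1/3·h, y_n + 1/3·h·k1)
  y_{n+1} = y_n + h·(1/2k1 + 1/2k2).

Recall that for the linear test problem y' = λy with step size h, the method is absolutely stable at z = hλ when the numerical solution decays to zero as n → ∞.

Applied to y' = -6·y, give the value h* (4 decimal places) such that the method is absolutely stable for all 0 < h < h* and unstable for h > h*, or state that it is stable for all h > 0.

(-6.0000,0); λ=-6 ⇒ h* = (6)/6 = 1.0000.

Set f=λy, z=hλ:
  k1=λy_n ⇒ h·k1=z·y_n;  k2=λ(1+1/3z)y_n ⇒ h·k2=z(1+1/3z)y_n
  y_{n+1}/y_n = 1 + 1/2z + 1/2z(1+1/3z) = 1 + z + 1/6z²
  ⇒ R(z) = 1 + z + 1/6z².

Solve |R(x)|<1 on ℝ⁻.
x=-1.53: |R|=0.1399
R=1: x+1/6x²=0 ⇒ x=−6=-6.0000; min R=1−1/(4·1/6)=-0.5000>−1
Confirm numerically:
  x=-5.882: |R|=0.88432 <1
  x=-5.341: |R|=0.41338 <1
  x=-5.267: |R|=0.35655 <1
  x=-4.554: |R|=0.09751 <1
  x=-6.583: |R|=1.63965 >1
  x=-6.513: |R|=1.55686 >1
  x=-6.320: |R|=1.33707 >1
Stable set (-6.0000, 0).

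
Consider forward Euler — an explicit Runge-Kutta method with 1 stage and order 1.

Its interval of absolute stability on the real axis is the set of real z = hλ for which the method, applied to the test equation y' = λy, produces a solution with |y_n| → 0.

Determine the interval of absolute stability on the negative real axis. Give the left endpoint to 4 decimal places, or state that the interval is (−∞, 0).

(-2.0000, 0).

On y'=λy, z=hλ:
  order 1, 1-stage ⇒ R(z)=1+z
  (e.g. R(-1.27)=-0.27000, |R|=0.27000)

Boundary: |R(x)|=1, x<0.
x=-1.27: |R|=0.2700
|R(-2.38)|=1.3800 |R(-2.01)|=1.0100 |R(-1.49)|=0.4900
Bisect:
  x_lo=-2.5152 |R|=1.5152  x_hi=-0.2451 |R|=0.7549
  mid=-1.38017 |R|=0.38017 →hi
  mid=-1.94769 |R|=0.94769 →hi
  mid=-2.23146 |R|=1.23146 →lo
  mid=-2.08957 |R|=1.08957 →lo
  mid=-2.01863 |R|=1.01863 →lo
  mid=-1.98316 |R|=0.98316 →hi
  mid=-2.00090 |R|=1.00090 →lo
  mid=-1.99203 |R|=0.99203 →hi
  ...
  [-2.00007,-1.99993] ⇒ x*=-2.0000
So |R|<1 on (-2.0000, 0).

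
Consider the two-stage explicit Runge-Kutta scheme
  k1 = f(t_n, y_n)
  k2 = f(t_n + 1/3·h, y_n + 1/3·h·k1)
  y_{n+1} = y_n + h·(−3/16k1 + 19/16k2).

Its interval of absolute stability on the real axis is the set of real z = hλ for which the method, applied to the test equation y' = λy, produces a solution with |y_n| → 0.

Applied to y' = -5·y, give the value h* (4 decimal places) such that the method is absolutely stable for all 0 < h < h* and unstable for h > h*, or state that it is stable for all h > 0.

On y'=λy, z=hλ:
  k1=λy_n ⇒ h·k1=z·y_n;  k2=λ(1+1/3z)y_n ⇒ h·k2=z(1+1/3z)y_n
  y_{n+1}/y_n = 1 − 3/16z + 19/16z(1+1/3z) = 1 + z + 19/48z²
  R(z) = 1 + z + 19/48z².

Find x<0 with |R(x)|<1.
x=-0.32: |R|=0.7205
R=1: x+19/48x²=0 ⇒ x=−48/19=-2.5263; min R=1−1/(4·19/48)=0.3684>−1
Confirm numerically:
  x=-2.460: |R|=0.93542 <1
  x=-2.440: |R|=0.91663 <1
  x=-2.269: |R|=0.76889 <1
  x=-2.119: |R|=0.65836 <1
  x=-3.058: |R|=1.64358 >1
  x=-2.856: |R|=1.37271 >1
Stable set (-2.5263, 0).

(-2.5263,0); λ=-5 ⇒ h* = (48/19)/5 = 0.5053.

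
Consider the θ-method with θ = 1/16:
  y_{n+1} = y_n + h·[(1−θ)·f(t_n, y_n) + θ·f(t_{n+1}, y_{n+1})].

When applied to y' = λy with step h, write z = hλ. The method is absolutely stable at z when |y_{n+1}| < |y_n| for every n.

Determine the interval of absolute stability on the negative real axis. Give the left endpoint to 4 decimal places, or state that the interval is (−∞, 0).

On y'=λy, z=hλ:
  y_{n+1} = y_n + z·[15/16·y_n + 1/16·y_{n+1}] ⇒ (1 − 1/16z)y_{n+1} = (1 + 15/16z)y_n
  R(z) = (1 + 15/16z)/(1 − 1/16z).

Need |R(x)|<1, x<0.
x=-1.22: |R|=0.1336
R=−1: 1+15/16x = −1+1/16x ⇒ -7/8x=2 ⇒ x=2/(-7/8)=-2.2857
Confirm numerically:
  x=-1.836: |R|=0.64701 <1
  x=-1.802: |R|=0.61959 <1
  x=-1.478: |R|=0.35302 <1
  x=-1.239: |R|=0.14995 <1
  x=-2.566: |R|=1.21135 >1
  x=-2.400: |R|=1.08696 >1
Interval (-2.2857, 0).

z∈(-2.2857,0).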